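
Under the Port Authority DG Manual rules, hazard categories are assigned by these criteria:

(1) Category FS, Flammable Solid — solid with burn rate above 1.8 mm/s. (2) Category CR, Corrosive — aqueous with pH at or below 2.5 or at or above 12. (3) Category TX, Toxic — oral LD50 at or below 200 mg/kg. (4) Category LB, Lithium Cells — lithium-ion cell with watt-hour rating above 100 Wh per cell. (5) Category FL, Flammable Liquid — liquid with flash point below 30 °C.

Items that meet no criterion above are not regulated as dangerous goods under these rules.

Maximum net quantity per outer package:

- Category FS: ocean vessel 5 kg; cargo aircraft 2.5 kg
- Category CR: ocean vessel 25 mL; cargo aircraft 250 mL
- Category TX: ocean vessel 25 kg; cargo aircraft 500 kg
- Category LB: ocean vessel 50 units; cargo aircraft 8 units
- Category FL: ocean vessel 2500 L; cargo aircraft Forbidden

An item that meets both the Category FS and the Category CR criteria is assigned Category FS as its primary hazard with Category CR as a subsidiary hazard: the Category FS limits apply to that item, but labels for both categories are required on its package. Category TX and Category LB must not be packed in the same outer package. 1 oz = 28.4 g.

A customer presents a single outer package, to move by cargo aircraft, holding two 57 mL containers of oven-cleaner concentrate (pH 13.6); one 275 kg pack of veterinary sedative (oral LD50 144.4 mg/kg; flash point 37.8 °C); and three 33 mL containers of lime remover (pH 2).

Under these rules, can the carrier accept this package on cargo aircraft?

The oven-cleaner concentrate has pH 13.6, which is ≥ 12, so it is Category CR (Corrosive).
Oral LD50 144.4 mg/kg meets the Category TX criterion (Toxic), so the veterinary sedative is Category TX.
pH 2 meets the Category CR criterion (Corrosive), so the lime remover is Category CR.
Total Category CR: (two 57 mL containers = 114 mL) + (three 33 mL containers = 99 mL) = 213 mL.
213 mL ≤ 250 mL (cargo aircraft limit, Category CR) — within limit.
Category TX quantity: 275 kg.
275 kg ≤ 500 kg (cargo aircraft limit, Category TX) — within limit.
The segregation rule (Category TX with Category LB) does not apply to Category CR with Category TX.
Every hazard category is within its cargo aircraft limit and no segregation rule is violated.

Yes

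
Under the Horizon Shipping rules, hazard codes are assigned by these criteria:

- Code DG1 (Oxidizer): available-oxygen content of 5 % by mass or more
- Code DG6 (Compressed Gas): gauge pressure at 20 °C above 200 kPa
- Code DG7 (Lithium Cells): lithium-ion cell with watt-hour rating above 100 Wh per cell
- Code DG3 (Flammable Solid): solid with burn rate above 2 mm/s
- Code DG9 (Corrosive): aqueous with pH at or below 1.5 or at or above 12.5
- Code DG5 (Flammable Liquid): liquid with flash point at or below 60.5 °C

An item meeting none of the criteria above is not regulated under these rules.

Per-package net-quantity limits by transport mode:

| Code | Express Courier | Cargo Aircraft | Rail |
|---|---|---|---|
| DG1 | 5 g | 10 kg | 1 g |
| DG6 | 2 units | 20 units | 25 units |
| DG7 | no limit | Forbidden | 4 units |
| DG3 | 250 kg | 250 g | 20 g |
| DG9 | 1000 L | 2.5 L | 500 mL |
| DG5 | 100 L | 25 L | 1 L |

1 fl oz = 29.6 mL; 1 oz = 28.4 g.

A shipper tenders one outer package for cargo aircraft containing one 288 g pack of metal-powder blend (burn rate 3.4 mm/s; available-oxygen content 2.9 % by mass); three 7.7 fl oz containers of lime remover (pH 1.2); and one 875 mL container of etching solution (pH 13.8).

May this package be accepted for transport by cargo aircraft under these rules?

No

Metal-powder blend: burn rate 3.4 mm/s > 2 mm/s → Code DG3 (Flammable Solid).
The lime remover has pH 1.2, which is ≤ 1.5, so it is Code DG9 (Corrosive).
With pH 13.8 (≥ 12.5), the etching solution falls in Code DG9.
Code DG9 net quantity: (three 7.7 fl oz containers = 683.76 mL) + 875 mL = 1558.76 mL.
1558.76 mL ≤ 2.5 L (cargo aircraft limit, Code DG9) — within limit.
Code DG3 quantity: 288 g.
288 g exceeds the cargo aircraft limit of 250 g for Code DG3.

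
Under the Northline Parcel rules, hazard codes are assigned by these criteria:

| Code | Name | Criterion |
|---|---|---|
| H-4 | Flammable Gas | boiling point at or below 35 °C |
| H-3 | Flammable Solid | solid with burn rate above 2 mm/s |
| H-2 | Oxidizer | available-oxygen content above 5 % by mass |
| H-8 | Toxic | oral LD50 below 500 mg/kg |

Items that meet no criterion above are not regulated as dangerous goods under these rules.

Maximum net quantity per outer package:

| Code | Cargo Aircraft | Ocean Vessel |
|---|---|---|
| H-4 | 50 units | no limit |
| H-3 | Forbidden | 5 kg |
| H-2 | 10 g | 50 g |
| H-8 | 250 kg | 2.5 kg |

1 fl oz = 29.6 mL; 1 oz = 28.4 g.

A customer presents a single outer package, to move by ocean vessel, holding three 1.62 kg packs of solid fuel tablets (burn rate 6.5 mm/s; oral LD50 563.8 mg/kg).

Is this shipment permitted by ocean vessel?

Solid fuel tablets: burn rate 6.5 mm/s > 2 mm/s → Code H-3 (Flammable Solid).
Code H-3 quantity: three 1.62 kg packs = 4.86 kg.
4.86 kg ≤ 5 kg (ocean vessel limit, Code H-3) — within limit.

Yes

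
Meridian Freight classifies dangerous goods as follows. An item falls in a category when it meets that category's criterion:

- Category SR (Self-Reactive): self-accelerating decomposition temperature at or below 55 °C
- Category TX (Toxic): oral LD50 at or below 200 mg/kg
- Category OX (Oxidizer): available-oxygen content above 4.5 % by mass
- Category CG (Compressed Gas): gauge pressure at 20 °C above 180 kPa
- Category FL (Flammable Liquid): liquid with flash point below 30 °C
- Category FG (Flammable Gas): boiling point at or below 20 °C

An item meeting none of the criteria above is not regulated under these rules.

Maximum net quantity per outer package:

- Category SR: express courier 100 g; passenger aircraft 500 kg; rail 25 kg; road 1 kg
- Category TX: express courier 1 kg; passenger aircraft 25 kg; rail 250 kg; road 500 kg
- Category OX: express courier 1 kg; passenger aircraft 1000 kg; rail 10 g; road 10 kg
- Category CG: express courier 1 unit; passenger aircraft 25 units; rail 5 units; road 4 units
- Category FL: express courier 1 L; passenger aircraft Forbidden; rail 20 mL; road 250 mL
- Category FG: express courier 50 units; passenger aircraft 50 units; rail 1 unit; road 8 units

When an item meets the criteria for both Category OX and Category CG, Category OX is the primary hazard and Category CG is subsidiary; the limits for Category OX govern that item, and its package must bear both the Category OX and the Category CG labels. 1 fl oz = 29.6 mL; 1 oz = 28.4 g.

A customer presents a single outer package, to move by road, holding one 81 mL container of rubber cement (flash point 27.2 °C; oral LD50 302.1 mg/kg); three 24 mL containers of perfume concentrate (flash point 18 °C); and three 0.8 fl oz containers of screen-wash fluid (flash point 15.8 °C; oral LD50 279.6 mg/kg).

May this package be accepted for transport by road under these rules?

Yes

With flash point 27.2 °C (< 30 °C), the rubber cement falls in Category FL.
Perfume concentrate: flash point 18 °C < 30 °C → Category FL (Flammable Liquid).
The screen-wash fluid has flash point 15.8 °C, which is < 30 °C, so it is Category FL (Flammable Liquid).
Total Category FL: 81 mL + (three 24 mL containers = 72 mL) + (three 0.8 fl oz containers = 71.04 mL) = 224.04 mL.
That is within the Category FL road limit of 250 mL.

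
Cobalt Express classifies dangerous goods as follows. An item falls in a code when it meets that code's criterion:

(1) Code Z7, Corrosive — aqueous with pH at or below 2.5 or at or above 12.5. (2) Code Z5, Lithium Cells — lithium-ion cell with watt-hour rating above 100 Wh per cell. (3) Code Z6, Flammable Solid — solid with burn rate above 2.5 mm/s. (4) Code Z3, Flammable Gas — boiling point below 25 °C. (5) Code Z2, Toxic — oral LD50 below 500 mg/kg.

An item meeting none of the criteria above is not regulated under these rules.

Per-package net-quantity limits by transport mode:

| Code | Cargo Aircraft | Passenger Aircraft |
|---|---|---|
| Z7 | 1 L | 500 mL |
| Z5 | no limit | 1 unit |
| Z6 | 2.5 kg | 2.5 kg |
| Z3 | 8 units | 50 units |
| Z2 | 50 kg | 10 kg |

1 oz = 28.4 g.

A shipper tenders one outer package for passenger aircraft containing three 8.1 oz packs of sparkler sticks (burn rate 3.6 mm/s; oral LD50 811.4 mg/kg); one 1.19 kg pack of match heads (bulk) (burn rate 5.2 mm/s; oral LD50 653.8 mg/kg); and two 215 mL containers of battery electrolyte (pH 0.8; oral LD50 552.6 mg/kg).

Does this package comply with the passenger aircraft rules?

Sparkler sticks: burn rate 3.6 mm/s > 2.5 mm/s → Code Z6 (Flammable Solid).
The match heads (bulk) have burn rate 5.2 mm/s, which is > 2.5 mm/s, so they are Code Z6 (Flammable Solid).
With pH 0.8 (≤ 2.5), the battery electrolyte falls in Code Z7.
Total Code Z6: (three 8.1 oz packs = 690.12 g) + 1.19 kg = 1880.12 g.
That is within the Code Z6 passenger aircraft limit of 2.5 kg.
Code Z7 quantity: two 215 mL containers = 430 mL.
430 mL ≤ 500 mL (passenger aircraft limit, Code Z7) — within limit.
Every hazard code is within its passenger aircraft limit and no segregation rule is violated.

Yes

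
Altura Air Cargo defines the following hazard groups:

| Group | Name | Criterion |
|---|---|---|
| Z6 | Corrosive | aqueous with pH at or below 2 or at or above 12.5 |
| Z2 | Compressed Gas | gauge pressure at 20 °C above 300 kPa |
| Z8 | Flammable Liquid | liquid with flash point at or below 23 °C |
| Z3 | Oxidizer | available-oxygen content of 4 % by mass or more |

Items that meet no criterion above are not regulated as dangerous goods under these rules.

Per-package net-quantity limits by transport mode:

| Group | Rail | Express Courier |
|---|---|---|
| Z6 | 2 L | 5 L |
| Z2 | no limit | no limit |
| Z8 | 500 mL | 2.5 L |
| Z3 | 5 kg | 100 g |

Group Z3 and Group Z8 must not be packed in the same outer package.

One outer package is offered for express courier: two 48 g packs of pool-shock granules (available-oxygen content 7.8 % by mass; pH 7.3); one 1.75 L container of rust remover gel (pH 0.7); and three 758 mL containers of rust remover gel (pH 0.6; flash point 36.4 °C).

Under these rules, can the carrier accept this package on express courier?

Yes

Available-oxygen content 7.8 % by mass meets the Group Z3 criterion (Oxidizer), so the pool-shock granules are Group Z3.
pH 0.7 meets the Group Z6 criterion (Corrosive), so the rust remover gel is Group Z6.
With pH 0.6 (≤ 2), the rust remover gel falls in Group Z6.
Group Z3 quantity: two 48 g packs = 96 g.
That is within the Group Z3 express courier limit of 100 g.
Total Group Z6: 1.75 L + (three 758 mL containers = 2.274 L) = 4.024 L.
4.024 L ≤ 5 L (express courier limit, Group Z6) — within limit.
The segregation rule (Group Z3 with Group Z8) does not apply to Group Z3 with Group Z6.
Every hazard group is within its express courier limit and no segregation rule is violated.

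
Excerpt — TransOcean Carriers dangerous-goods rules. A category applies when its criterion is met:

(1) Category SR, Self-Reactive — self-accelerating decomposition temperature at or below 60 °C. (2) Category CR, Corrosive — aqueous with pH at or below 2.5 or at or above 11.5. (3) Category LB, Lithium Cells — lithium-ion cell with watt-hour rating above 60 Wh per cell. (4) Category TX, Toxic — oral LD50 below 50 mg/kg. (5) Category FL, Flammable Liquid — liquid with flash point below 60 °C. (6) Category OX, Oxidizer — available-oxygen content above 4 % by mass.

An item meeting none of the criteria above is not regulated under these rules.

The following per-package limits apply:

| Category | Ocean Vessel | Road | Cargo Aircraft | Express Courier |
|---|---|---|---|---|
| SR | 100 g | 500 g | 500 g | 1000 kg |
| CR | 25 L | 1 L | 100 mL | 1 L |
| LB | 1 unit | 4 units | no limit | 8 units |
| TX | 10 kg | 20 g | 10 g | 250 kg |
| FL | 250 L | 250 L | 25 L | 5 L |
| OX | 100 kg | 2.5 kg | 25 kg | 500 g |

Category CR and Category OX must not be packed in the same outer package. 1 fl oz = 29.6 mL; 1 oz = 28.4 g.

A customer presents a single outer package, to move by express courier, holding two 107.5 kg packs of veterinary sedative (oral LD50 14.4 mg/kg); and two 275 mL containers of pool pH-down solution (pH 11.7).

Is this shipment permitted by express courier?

Yes

With oral LD50 14.4 mg/kg (< 50 mg/kg), the veterinary sedative falls in Category TX.
With pH 11.7 (≥ 11.5), the pool pH-down solution falls in Category CR.
Category CR quantity: two 275 mL containers = 550 mL.
550 mL is within the express courier limit of 1 L for Category CR.
Category TX quantity: two 107.5 kg packs = 215 kg.
215 kg ≤ 250 kg (express courier limit, Category TX) — within limit.
The segregation rule (Category CR with Category OX) does not apply to Category CR with Category TX.
Every hazard category is within its express courier limit and no segregation rule is violated.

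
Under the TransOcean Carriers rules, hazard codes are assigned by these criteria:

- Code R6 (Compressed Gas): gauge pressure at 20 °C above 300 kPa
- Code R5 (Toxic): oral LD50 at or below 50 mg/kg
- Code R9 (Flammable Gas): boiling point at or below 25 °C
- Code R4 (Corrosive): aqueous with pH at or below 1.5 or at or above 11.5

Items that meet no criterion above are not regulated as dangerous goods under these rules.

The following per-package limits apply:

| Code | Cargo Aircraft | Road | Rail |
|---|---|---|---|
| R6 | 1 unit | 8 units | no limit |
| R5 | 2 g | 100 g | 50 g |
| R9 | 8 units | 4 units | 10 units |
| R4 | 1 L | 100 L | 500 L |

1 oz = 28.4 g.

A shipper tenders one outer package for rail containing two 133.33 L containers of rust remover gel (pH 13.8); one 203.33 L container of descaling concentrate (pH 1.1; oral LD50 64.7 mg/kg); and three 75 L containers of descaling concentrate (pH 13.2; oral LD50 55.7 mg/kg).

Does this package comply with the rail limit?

No

pH 13.8 meets the Code R4 criterion (Corrosive), so the rust remover gel is Code R4.
Descaling concentrate: pH 1.1 ≤ 1.5 → Code R4 (Corrosive).
Descaling concentrate: pH 13.2 ≥ 11.5 → Code R4 (Corrosive).
Total Code R4: (two 133.33 L containers = 266.66 L) + 203.33 L + (three 75 L containers = 225 L) = 694.99 L.
694.99 L > 500 L (rail limit, Code R4) — over the limit.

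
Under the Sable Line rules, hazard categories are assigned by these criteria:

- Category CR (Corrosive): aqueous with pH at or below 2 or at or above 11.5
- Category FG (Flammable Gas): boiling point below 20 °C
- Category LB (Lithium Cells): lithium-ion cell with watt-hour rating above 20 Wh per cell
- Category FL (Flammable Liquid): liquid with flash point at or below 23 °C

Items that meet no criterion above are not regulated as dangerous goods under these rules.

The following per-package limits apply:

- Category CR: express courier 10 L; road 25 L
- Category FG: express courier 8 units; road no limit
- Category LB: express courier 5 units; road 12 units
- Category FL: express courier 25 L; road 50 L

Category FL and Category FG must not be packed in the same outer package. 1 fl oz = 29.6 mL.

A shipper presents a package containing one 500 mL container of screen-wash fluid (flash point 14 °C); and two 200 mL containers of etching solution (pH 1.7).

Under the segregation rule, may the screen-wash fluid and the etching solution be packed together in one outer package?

Flash point 14 °C meets the Category FL criterion (Flammable Liquid), so the screen-wash fluid is Category FL.
With pH 1.7 (≤ 2), the etching solution falls in Category CR.
No segregation rule bars Category FL with Category CR.

Yes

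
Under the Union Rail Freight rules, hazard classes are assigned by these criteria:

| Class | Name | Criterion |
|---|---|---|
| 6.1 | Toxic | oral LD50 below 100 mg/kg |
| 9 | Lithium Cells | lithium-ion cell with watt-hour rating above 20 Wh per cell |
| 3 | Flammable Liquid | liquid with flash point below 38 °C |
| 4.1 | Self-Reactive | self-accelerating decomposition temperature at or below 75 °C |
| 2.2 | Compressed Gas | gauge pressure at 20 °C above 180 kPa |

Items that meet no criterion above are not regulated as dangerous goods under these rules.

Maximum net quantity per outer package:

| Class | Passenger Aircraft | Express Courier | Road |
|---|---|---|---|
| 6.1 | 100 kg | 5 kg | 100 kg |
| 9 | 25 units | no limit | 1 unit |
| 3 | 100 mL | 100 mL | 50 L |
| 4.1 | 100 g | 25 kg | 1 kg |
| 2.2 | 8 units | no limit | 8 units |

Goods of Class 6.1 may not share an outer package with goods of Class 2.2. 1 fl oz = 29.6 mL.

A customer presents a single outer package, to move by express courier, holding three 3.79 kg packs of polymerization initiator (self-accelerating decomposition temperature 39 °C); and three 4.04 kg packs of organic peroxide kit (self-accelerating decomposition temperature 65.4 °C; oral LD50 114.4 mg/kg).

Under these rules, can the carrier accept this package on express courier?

Yes

The polymerization initiator has self-accelerating decomposition temperature 39 °C, which is ≤ 75 °C, so it is Class 4.1 (Self-Reactive).
Organic peroxide kit: self-accelerating decomposition temperature 65.4 °C ≤ 75 °C → Class 4.1 (Self-Reactive).
Total Class 4.1: (three 3.79 kg packs = 11.37 kg) + (three 4.04 kg packs = 12.12 kg) = 23.49 kg.
23.49 kg is within the express courier limit of 25 kg for Class 4.1.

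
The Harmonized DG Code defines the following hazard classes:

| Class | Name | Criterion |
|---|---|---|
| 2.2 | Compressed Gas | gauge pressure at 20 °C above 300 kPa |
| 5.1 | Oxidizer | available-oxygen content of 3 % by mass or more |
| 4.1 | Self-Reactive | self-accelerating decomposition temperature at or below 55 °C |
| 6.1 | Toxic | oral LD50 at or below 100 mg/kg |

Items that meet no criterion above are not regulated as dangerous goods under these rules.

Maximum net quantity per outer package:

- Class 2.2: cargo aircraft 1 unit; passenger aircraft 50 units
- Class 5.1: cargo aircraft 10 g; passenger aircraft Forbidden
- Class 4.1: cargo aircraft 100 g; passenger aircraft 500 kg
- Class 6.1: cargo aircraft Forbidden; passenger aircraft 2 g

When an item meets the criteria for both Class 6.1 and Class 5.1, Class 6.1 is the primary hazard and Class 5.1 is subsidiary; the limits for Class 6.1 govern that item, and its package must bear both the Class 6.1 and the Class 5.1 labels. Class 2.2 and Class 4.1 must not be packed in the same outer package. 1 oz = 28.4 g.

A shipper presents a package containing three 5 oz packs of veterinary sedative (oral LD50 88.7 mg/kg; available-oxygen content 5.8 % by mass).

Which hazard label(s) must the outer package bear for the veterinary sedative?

Oral LD50 88.7 mg/kg meets the Class 6.1 criterion (Toxic), so the veterinary sedative is Class 6.1.
Available-oxygen content 5.8 % by mass meets the Class 5.1 criterion (Oxidizer), so the veterinary sedative is Class 5.1.
By the precedence rule Class 6.1 is primary and Class 5.1 is subsidiary, and that rule requires both labels on the package.

Class 5.1 and 6.1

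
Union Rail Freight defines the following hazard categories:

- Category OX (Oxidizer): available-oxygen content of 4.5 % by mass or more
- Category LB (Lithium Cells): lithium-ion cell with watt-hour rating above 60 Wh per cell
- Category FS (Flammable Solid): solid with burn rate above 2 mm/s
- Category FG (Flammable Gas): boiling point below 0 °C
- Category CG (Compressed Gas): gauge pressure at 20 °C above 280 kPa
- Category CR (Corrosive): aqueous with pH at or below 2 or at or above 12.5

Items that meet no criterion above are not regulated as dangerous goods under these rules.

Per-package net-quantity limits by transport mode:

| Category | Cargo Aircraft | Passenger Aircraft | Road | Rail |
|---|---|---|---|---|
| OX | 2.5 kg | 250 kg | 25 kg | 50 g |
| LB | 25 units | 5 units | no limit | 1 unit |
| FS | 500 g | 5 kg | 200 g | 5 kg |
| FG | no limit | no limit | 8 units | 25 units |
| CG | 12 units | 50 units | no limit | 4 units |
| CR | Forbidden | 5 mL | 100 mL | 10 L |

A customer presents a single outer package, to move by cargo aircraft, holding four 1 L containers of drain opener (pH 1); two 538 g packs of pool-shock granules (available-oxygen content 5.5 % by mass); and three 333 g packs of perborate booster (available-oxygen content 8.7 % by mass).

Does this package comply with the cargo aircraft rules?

Drain opener: pH 1 ≤ 2 → Category CR (Corrosive).
Pool-shock granules: available-oxygen content 5.5 % by mass ≥ 4.5 % by mass → Category OX (Oxidizer).
Perborate booster: available-oxygen content 8.7 % by mass ≥ 4.5 % by mass → Category OX (Oxidizer).
Category CR quantity: four 1 L containers = 4 L.
By cargo aircraft, Category CR is Forbidden regardless of quantity.
Category OX net quantity: (two 538 g packs = 1.076 kg) + (three 333 g packs = 999 g) = 2.075 kg.
2.075 kg ≤ 2.5 kg (cargo aircraft limit, Category OX) — within limit.

No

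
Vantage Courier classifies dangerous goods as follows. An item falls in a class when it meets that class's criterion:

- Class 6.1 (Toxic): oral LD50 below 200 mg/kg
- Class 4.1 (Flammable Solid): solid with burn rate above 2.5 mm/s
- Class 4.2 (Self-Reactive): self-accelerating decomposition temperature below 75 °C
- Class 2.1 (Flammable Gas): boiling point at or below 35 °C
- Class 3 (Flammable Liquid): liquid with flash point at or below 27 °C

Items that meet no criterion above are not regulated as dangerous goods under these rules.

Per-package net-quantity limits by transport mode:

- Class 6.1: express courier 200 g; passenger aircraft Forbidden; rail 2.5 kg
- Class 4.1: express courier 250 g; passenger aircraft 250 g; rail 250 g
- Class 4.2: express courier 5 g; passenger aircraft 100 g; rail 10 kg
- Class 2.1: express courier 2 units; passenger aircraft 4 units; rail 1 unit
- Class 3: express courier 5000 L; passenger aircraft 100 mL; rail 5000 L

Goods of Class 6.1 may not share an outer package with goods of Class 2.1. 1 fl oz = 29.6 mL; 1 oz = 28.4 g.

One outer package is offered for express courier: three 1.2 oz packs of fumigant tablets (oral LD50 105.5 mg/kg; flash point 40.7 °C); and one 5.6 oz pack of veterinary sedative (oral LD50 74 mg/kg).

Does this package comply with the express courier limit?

No

With oral LD50 105.5 mg/kg (< 200 mg/kg), the fumigant tablets fall in Class 6.1.
Oral LD50 74 mg/kg meets the Class 6.1 criterion (Toxic), so the veterinary sedative is Class 6.1.
Total Class 6.1: (three 1.2 oz packs = 102.24 g) + (one 5.6 oz pack = 159.04 g) = 261.28 g.
261.28 g exceeds the express courier limit of 200 g for Class 6.1.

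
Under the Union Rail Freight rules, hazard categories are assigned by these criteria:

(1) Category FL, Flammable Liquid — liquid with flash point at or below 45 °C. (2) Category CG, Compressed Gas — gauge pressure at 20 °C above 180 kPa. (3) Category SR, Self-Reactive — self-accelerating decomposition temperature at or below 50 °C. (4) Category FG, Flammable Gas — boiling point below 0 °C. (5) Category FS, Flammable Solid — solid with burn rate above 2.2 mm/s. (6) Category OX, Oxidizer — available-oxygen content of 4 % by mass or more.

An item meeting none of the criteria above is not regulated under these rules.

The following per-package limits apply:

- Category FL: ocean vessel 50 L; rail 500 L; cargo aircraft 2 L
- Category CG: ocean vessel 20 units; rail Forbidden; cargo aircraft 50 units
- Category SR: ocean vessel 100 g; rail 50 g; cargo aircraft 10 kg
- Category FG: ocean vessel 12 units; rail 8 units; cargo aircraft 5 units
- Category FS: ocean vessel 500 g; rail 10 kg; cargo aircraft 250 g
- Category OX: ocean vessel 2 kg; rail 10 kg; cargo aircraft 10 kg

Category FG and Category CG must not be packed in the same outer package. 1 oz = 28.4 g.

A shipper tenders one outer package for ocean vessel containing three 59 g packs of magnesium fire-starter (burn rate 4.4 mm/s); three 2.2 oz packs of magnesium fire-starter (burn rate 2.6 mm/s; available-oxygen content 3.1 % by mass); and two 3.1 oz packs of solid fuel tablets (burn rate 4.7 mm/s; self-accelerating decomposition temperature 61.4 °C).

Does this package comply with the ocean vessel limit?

No

The magnesium fire-starter has burn rate 4.4 mm/s, which is > 2.2 mm/s, so it is Category FS (Flammable Solid).
With burn rate 2.6 mm/s (> 2.2 mm/s), the magnesium fire-starter falls in Category FS.
With burn rate 4.7 mm/s (> 2.2 mm/s), the solid fuel tablets fall in Category FS.
Category FS net quantity: (three 59 g packs = 177 g) + (three 2.2 oz packs = 187.44 g) + (two 3.1 oz packs = 176.08 g) = 540.52 g.
That exceeds the Category FS ocean vessel limit of 500 g.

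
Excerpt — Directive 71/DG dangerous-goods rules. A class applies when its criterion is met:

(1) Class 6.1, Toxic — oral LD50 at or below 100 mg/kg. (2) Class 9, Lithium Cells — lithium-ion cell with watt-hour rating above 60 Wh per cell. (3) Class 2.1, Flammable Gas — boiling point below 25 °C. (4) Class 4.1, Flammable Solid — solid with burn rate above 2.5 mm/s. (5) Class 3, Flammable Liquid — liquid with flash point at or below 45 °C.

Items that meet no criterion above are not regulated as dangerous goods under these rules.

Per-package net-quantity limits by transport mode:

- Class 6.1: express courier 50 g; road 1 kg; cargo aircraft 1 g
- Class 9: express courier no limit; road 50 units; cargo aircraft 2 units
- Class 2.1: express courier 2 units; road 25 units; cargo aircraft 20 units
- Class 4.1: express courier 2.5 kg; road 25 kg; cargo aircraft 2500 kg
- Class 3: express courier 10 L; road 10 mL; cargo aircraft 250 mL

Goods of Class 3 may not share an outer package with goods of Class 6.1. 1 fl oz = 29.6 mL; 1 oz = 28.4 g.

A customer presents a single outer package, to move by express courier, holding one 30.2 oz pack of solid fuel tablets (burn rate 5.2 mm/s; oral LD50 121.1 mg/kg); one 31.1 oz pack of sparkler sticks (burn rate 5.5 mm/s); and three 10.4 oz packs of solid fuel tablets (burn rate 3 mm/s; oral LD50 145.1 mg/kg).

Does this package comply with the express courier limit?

No

Burn rate 5.2 mm/s meets the Class 4.1 criterion (Flammable Solid), so the solid fuel tablets are Class 4.1.
Sparkler sticks: burn rate 5.5 mm/s > 2.5 mm/s → Class 4.1 (Flammable Solid).
Solid fuel tablets: burn rate 3 mm/s > 2.5 mm/s → Class 4.1 (Flammable Solid).
Class 4.1 net quantity: (one 30.2 oz pack = 857.68 g) + (one 31.1 oz pack = 883.24 g) + (three 10.4 oz packs = 886.08 g) = 2.627 kg.
2.627 kg > 2.5 kg (express courier limit, Class 4.1) — over the limit.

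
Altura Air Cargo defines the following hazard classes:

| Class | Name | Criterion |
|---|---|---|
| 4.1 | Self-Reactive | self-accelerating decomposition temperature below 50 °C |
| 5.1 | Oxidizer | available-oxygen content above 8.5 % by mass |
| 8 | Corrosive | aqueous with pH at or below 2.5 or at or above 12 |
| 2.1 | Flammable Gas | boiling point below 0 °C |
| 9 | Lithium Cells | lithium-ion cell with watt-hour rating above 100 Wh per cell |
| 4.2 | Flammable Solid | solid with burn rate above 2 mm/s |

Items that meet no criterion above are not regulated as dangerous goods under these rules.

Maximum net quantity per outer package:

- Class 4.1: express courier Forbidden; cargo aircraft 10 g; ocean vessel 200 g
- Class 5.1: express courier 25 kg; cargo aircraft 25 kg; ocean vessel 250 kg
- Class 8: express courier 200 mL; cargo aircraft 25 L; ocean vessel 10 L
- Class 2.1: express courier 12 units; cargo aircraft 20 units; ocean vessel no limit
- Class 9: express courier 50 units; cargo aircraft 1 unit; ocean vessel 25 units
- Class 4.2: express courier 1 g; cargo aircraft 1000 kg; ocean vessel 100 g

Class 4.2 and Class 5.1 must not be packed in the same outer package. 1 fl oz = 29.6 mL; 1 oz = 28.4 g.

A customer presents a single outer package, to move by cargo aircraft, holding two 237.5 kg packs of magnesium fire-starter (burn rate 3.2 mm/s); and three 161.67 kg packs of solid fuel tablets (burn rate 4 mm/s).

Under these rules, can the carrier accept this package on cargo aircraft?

Yes

With burn rate 3.2 mm/s (> 2 mm/s), the magnesium fire-starter falls in Class 4.2.
Burn rate 4 mm/s meets the Class 4.2 criterion (Flammable Solid), so the solid fuel tablets are Class 4.2.
Class 4.2 net quantity: (two 237.5 kg packs = 475 kg) + (three 161.67 kg packs = 485.01 kg) = 960.01 kg.
960.01 kg is within the cargo aircraft limit of 1000 kg for Class 4.2.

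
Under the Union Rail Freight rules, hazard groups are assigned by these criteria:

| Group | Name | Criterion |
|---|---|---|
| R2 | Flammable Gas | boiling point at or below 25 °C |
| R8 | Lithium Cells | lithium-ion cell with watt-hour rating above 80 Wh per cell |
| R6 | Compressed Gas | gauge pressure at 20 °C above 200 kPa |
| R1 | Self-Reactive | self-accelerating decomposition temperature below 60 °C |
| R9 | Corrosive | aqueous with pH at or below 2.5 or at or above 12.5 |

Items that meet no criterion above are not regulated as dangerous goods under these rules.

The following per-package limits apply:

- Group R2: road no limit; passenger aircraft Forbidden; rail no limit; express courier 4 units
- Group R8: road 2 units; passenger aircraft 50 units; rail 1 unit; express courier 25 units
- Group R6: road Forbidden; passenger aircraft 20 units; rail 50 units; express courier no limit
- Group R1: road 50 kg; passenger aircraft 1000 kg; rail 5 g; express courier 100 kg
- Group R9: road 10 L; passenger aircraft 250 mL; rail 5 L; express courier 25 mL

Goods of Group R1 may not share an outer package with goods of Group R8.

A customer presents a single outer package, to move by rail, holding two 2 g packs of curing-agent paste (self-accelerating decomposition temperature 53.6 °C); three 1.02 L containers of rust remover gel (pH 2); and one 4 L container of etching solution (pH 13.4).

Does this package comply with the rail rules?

With self-accelerating decomposition temperature 53.6 °C (< 60 °C), the curing-agent paste falls in Group R1.
The rust remover gel has pH 2, which is ≤ 2.5, so it is Group R9 (Corrosive).
pH 13.4 meets the Group R9 criterion (Corrosive), so the etching solution is Group R9.
Total Group R9: (three 1.02 L containers = 3.06 L) + 4 L = 7.06 L.
7.06 L > 5 L (rail limit, Group R9) — over the limit.
Group R1 quantity: two 2 g packs = 4 g.
4 g is within the rail limit of 5 g for Group R1.
The segregation rule (Group R1 with Group R8) does not apply to Group R9 with Group R1.

No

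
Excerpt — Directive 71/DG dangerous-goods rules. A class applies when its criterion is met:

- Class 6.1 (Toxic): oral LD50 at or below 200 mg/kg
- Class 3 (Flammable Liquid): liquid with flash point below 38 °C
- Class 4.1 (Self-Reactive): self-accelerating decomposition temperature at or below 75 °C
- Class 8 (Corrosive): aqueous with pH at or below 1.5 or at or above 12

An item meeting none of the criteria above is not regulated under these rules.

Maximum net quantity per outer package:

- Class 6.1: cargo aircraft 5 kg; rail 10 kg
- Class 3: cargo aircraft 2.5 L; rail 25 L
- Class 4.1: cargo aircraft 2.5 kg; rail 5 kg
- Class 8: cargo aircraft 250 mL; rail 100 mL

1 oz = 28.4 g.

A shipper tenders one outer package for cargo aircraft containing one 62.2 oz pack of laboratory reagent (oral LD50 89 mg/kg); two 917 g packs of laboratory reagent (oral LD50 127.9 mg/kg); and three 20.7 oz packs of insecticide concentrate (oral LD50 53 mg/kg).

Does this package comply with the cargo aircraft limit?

No

With oral LD50 89 mg/kg (≤ 200 mg/kg), the laboratory reagent falls in Class 6.1.
Oral LD50 127.9 mg/kg meets the Class 6.1 criterion (Toxic), so the laboratory reagent is Class 6.1.
Insecticide concentrate: oral LD50 53 mg/kg ≤ 200 mg/kg → Class 6.1 (Toxic).
Total Class 6.1: (one 62.2 oz pack = 1766.48 g) + (two 917 g packs = 1.834 kg) + (three 20.7 oz packs = 1763.64 g) = 5364.12 g.
5364.12 g exceeds the cargo aircraft limit of 5 kg for Class 6.1.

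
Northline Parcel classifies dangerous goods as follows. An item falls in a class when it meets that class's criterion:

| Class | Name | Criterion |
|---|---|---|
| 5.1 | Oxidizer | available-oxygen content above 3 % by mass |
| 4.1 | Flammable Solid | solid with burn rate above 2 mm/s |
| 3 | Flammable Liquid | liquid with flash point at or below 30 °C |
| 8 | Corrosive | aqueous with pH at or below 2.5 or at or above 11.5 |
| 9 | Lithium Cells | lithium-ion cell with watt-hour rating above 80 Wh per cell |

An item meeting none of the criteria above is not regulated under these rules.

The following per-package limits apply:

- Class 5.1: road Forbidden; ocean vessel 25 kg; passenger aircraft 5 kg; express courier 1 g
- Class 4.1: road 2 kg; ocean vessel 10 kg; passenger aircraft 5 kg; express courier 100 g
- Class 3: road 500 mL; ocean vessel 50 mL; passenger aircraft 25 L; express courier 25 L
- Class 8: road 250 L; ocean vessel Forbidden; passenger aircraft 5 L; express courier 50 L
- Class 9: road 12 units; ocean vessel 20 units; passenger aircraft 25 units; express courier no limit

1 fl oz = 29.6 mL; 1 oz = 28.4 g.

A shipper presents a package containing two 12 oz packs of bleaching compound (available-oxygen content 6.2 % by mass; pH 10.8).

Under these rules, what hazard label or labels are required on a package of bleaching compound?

Class 5.1

With available-oxygen content 6.2 % by mass (> 3 % by mass), the bleaching compound falls in Class 5.1.
Only the Class 5.1 label is required.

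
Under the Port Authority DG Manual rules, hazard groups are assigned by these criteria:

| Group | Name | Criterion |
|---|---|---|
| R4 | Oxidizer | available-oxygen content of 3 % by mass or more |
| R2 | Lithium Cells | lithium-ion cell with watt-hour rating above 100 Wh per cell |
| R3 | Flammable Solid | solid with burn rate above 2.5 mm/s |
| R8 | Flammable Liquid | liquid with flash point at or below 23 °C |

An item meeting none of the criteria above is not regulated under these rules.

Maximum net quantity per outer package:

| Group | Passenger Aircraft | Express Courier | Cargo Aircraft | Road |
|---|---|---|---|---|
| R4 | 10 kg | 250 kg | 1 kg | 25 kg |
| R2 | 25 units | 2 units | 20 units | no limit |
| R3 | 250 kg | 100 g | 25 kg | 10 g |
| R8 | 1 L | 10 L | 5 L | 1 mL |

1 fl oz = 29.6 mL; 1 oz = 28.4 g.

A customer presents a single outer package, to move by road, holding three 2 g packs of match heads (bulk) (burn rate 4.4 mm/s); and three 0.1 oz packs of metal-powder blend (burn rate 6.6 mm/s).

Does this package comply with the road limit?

No

With burn rate 4.4 mm/s (> 2.5 mm/s), the match heads (bulk) fall in Group R3.
The metal-powder blend has burn rate 6.6 mm/s, which is > 2.5 mm/s, so it is Group R3 (Flammable Solid).
Group R3 net quantity: (three 2 g packs = 6 g) + (three 0.1 oz packs = 8.52 g) = 14.52 g.
That exceeds the Group R3 road limit of 10 g.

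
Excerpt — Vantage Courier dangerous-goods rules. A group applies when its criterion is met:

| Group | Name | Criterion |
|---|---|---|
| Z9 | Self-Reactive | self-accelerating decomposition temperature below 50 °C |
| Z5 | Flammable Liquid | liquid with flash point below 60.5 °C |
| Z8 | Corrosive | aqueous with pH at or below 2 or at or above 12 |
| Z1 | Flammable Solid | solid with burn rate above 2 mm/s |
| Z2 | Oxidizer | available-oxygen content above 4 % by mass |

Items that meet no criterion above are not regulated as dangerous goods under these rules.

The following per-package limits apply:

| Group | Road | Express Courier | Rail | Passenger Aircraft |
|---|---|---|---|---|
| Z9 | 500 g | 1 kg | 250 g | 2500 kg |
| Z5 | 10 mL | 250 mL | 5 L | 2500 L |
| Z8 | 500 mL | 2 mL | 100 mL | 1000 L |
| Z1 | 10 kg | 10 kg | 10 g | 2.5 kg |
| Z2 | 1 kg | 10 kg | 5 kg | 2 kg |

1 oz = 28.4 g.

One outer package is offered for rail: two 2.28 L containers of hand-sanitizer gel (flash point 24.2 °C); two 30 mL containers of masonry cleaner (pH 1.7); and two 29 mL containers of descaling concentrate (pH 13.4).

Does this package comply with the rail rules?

No

With flash point 24.2 °C (< 60.5 °C), the hand-sanitizer gel falls in Group Z5.
With pH 1.7 (≤ 2), the masonry cleaner falls in Group Z8.
The descaling concentrate has pH 13.4, which is ≥ 12, so it is Group Z8 (Corrosive).
Group Z8 net quantity: (two 30 mL containers = 60 mL) + (two 29 mL containers = 58 mL) = 118 mL.
118 mL > 100 mL (rail limit, Group Z8) — over the limit.
Group Z5 quantity: two 2.28 L containers = 4.56 L.
4.56 L is within the rail limit of 5 L for Group Z5.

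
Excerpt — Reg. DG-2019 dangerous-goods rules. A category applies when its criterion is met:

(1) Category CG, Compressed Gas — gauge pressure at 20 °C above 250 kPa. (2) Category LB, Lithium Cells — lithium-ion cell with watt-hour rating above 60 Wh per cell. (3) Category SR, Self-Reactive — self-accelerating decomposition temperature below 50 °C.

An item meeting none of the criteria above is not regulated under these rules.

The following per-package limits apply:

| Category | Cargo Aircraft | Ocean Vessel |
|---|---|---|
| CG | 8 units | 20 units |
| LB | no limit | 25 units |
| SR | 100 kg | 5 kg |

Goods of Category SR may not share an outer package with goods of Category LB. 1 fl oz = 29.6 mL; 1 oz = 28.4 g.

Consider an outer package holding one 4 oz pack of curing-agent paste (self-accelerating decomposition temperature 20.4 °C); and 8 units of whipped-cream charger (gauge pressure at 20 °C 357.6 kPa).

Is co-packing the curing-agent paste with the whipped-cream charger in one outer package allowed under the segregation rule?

With self-accelerating decomposition temperature 20.4 °C (< 50 °C), the curing-agent paste falls in Category SR.
The whipped-cream charger has gauge pressure at 20 °C 357.6 kPa, which is > 250 kPa, so it is Category CG (Compressed Gas).
No segregation rule bars Category SR with Category CG.

Yes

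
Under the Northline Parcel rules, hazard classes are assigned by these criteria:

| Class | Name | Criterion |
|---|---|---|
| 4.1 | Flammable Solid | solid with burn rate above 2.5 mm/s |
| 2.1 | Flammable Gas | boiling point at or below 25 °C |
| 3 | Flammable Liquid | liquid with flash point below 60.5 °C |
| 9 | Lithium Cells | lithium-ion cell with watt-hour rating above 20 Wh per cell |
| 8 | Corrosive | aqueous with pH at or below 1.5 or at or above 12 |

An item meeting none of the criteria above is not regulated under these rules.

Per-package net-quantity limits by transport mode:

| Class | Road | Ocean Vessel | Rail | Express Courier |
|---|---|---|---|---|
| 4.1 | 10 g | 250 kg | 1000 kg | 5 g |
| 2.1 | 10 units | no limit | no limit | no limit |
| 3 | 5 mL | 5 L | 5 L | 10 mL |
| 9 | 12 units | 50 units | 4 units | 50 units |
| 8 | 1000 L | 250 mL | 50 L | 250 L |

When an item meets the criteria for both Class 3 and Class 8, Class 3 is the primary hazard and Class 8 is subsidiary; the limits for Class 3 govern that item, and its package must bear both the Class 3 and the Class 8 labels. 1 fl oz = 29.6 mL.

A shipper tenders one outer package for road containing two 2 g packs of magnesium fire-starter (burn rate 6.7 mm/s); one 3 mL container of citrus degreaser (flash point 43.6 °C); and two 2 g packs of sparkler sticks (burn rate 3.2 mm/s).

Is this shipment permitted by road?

Yes

Burn rate 6.7 mm/s meets the Class 4.1 criterion (Flammable Solid), so the magnesium fire-starter is Class 4.1.
Flash point 43.6 °C meets the Class 3 criterion (Flammable Liquid), so the citrus degreaser is Class 3.
The sparkler sticks have burn rate 3.2 mm/s, which is > 2.5 mm/s, so they are Class 4.1 (Flammable Solid).
Total Class 4.1: (two 2 g packs = 4 g) + (two 2 g packs = 4 g) = 8 g.
That is within the Class 4.1 road limit of 10 g.
Class 3 quantity: 3 mL.
3 mL ≤ 5 mL (road limit, Class 3) — within limit.
Every hazard class is within its road limit and no segregation rule is violated.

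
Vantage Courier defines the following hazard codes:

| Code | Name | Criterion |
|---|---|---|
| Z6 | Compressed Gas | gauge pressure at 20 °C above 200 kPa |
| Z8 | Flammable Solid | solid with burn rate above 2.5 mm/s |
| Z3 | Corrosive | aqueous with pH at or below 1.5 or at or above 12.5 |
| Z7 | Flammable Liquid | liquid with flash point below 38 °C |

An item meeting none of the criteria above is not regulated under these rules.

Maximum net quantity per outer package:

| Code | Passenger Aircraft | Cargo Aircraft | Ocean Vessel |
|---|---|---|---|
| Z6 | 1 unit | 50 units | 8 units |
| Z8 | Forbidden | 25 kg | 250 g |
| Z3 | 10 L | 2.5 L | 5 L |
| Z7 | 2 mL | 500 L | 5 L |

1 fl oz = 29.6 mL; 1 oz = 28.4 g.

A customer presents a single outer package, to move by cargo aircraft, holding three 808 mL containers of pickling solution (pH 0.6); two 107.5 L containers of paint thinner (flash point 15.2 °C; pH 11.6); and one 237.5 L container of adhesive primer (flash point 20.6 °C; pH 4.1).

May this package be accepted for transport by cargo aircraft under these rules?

pH 0.6 meets the Code Z3 criterion (Corrosive), so the pickling solution is Code Z3.
Flash point 15.2 °C meets the Code Z7 criterion (Flammable Liquid), so the paint thinner is Code Z7.
Flash point 20.6 °C meets the Code Z7 criterion (Flammable Liquid), so the adhesive primer is Code Z7.
Code Z7 net quantity: (two 107.5 L containers = 215 L) + 237.5 L = 452.5 L.
452.5 L ≤ 500 L (cargo aircraft limit, Code Z7) — within limit.
Code Z3 quantity: three 808 mL containers = 2.424 L.
That is within the Code Z3 cargo aircraft limit of 2.5 L.
Every hazard code is within its cargo aircraft limit and no segregation rule is violated.

Yes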